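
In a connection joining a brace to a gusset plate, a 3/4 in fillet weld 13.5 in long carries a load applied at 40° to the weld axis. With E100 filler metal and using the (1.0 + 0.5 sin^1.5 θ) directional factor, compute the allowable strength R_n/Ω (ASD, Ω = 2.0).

E100XX → F_EXX = 100 ksi.
t_e = 0.707 × 0.75 = 0.5302 in; A_we = 0.5302 × 13.5 = 7.158 in².
Directional factor: 1.0 + 0.5 sin^1.5(40°) = 1.258.
F_nw = 0.6 × 100 × 1.258 = 75.46 ksi.
R_n/Ω = (75.46 × 7.158) / 2.0 = 270.1 kips.

R_n/Ω ≈ 270 kips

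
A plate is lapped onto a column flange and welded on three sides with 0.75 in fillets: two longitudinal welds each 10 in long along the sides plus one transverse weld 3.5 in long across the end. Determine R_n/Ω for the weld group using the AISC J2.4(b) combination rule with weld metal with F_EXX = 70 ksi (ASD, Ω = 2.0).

t_e = 0.707 × 0.75 = 0.5302 in.
R_nwl = 0.6 × 70 × 0.5302 × 20 = 445.4 kip (longitudinal, 2 welds).
R_nwt = 0.6 × 70 × 0.5302 × 3.5 = 77.95 kip (transverse, base value).
(i) R_nwl + R_nwt = 523.4 kip; (ii) 0.85 R_nwl + 1.5 R_nwt = 495.5 kip.
R_n = max = 523.4 kip [governs: (i)]; R_n/Ω = 261.7 kip.

R_n/Ω ≈ 262 kip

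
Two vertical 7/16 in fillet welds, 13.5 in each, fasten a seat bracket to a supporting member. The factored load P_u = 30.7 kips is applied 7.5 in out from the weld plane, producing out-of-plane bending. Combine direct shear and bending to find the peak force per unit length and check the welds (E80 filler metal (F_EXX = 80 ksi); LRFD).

L_w = 2 × 13.5 = 27 in; section modulus (unit throat) S = 2 × L²/6 = 60.75 in².
Direct shear f_v = P/L_w = 30.7/27 = 1.137 kip/in.
Moment M = P × e = 30.7 × 7.5 = 230.25 kip·in; bending f_b = M/S = 3.79 kip/in.
f_max = √(f_v² + f_b²) = √(1.137² + 3.79²) = 3.957 kip/in.
φr_n = 0.75 × 0.6 × 80 × (0.707 × 0.4375) = 11.14 kip/in → adequate.

f_max ≈ 3.96 kip/in; adequate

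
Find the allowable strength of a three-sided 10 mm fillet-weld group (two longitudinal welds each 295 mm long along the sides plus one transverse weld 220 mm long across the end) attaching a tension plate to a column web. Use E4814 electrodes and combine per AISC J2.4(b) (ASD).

R_n/Ω ≈ 847 kN

E48XX → F_EXX = 480 MPa.
t_e = 0.707 × 10 = 7.07 mm.
R_nwl = 0.6 × 480 × 7.07 × 590 × 10⁻³ = 1201 kN (longitudinal, 2 welds).
R_nwt = 0.6 × 480 × 7.07 × 220 × 10⁻³ = 448 kN (transverse, base value).
(i) R_nwl + R_nwt = 1649 kN; (ii) 0.85 R_nwl + 1.5 R_nwt = 1693 kN.
R_n = max = 1693 kN [governs: (ii)]; R_n/Ω = 846.5 kN.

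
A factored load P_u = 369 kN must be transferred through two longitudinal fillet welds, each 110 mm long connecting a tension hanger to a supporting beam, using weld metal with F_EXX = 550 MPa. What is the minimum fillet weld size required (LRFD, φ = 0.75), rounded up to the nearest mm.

Total weld length L = 220 mm.
Required throat t_e = P_u / (φ × 0.6 F_EXX × L) = 369 / (0.75 × 0.6 × 550 × 220 × 10⁻³) = 6.777 mm.
Required leg w = t_e / 0.707 = 9.585 mm → use 10 mm.

w = 10 mm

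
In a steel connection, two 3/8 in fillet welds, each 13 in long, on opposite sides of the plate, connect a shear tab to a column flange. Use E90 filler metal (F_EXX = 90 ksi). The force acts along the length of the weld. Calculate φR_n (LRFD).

Effective throat t_e = 0.707 × 0.375 = 0.2651 in.
Total length L = 26 in; A_we = 0.2651 × 26 = 6.893 in².
F_nw = 0.6 F_EXX = 0.6 × 90 = 54 ksi.
φR_n = 0.75 × 54 × 6.893 = 279.2 kips.

φR_n ≈ 279 kips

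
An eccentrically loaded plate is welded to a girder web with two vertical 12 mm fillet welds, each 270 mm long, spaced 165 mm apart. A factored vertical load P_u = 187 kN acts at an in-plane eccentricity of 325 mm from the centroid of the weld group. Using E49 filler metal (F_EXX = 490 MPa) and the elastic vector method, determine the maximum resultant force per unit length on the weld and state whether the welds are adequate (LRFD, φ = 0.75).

f_max ≈ 1590 N/mm; adequate

Total weld length L_w = 540 mm. Treat welds as unit-width lines.
Polar moment about centroid: J = 2[d³/12 + d(b/2)²] = 2[270³/12 + 270×82.5²] = 6956000 mm³.
Direct shear f_v = P/L_w = 187×10³ / 540 = 346.3 N/mm (vertical).
Torsion M = P·e = 187×10³ × 325 = 60775000 N·mm.
Critical point at (x, y) = (82.5, 135) from centroid. f_tx = M·y/J = 1180 N/mm; f_ty = M·x/J = 720.8 N/mm.
Resultant f_max = √[f_tx² + (f_v + f_ty)²] = √[1180² + (346.3 + 720.8)²] = 1591 N/mm.
Capacity per unit length: φr_n = 0.75 × 0.6 × 490 × (0.707 × 12) = 1871 N/mm.
1591 ≤ 1871 → adequate.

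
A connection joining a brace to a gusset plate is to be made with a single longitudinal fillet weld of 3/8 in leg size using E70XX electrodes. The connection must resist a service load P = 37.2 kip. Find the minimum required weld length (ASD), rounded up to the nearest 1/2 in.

L = 7 in

E70XX → F_EXX = 70 ksi.
Throat t_e = 0.707 × 0.375 = 0.2651 in.
r_n/Ω = (0.6 × 70 × 0.2651) / 2.0 = 5.568 kip/in.
L_req = P / (r_n/Ω) = 37.2 / 5.568 = 6.681 in total.
Round up → use L = 7 in.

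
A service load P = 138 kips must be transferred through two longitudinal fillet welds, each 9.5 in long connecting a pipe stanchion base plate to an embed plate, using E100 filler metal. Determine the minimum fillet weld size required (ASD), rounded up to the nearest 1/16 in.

E100XX → F_EXX = 100 ksi.
Total weld length L = 19 in.
Required throat t_e = P × Ω / (0.6 F_EXX × L) = 138 × 2.0 / (0.6 × 100 × 19) = 0.2421 in.
Required leg w = t_e / 0.707 = 0.3424 in → use 3/8 in.

w = 3/8 in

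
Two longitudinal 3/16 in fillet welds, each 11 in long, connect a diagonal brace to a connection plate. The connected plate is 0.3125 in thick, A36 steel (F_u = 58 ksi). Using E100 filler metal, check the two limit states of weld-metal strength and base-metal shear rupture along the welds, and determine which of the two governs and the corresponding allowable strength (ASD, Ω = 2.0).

E100XX → F_EXX = 100 ksi.
t_e = 0.707 × 0.1875 = 0.1326 in; L = 22 in.
Weld metal: R_n/Ω = (1/2.0) × 0.6 × 100 × 0.1326 × 22 = 87.49 kips.
Base metal (shear rupture): R_n/Ω = (1/2.0) × 0.6 × 58 × 0.3125 × 22 = 119.6 kips.
Governing: weld metal.

R_n/Ω ≈ 87.5 kips (weld metal governs)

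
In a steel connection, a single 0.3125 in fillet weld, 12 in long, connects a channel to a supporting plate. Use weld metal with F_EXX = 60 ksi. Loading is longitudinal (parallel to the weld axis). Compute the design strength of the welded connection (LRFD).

φR_n ≈ 71.6 kip

Effective throat t_e = 0.707 × 0.3125 = 0.2209 in.
Total length L = 12 in; A_we = 0.2209 × 12 = 2.651 in².
F_nw = 0.6 F_EXX = 0.6 × 60 = 36 ksi.
φR_n = 0.75 × 36 × 2.651 = 71.58 kip.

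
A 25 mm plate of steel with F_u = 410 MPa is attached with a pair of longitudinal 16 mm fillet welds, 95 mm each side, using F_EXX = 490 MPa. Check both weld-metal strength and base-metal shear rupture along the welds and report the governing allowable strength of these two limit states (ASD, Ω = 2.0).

t_e = 0.707 × 16 = 11.31 mm; L = 190 mm.
Weld metal: R_n/Ω = (1/2.0) × 0.6 × 490 × 11.31 × 190 × 10⁻³ = 315.9 kN.
Base metal (shear rupture): R_n/Ω = (1/2.0) × 0.6 × 410 × 25 × 190 × 10⁻³ = 584.2 kN.
Governing: weld metal.

R_n/Ω ≈ 316 kN (weld metal governs)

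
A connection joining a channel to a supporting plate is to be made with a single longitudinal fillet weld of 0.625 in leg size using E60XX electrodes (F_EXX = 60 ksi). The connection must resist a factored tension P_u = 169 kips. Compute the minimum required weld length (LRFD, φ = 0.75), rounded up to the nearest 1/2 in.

Throat t_e = 0.707 × 0.625 = 0.4419 in.
φr_n = 0.75 × 0.6 × 60 × 0.4419 = 11.93 kips/in.
L_req = P_u / φr_n = 169 / 11.93 = 14.17 in total.
Round up → use L = 14.5 in.

L = 14.5 in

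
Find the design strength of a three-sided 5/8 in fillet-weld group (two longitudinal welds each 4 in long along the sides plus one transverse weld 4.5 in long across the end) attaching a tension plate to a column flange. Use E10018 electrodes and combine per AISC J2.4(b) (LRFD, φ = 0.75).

E100XX → F_EXX = 100 ksi.
t_e = 0.707 × 0.625 = 0.4419 in.
R_nwl = 0.6 × 100 × 0.4419 × 8 = 212.1 kips (longitudinal, 2 welds).
R_nwt = 0.6 × 100 × 0.4419 × 4.5 = 119.3 kips (transverse, base value).
(i) R_nwl + R_nwt = 331.4 kips; (ii) 0.85 R_nwl + 1.5 R_nwt = 359.2 kips.
R_n = max = 359.2 kips [governs: (ii)]; φR_n = 269.4 kips.

φR_n ≈ 269 kips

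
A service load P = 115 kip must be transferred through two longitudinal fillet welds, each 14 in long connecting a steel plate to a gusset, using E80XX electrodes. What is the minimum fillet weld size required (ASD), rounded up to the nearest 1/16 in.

w = 1/4 in

E80XX → F_EXX = 80 ksi.
Total weld length L = 28 in.
Required throat t_e = P × Ω / (0.6 F_EXX × L) = 115 × 2.0 / (0.6 × 80 × 28) = 0.1711 in.
Required leg w = t_e / 0.707 = 0.2421 in → use 1/4 in.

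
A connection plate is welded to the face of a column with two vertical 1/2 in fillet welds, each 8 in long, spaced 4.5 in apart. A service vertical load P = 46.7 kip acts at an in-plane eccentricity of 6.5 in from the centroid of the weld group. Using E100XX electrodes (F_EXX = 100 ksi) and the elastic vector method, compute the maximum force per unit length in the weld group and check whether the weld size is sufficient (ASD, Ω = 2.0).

Total weld length L_w = 16 in. Treat welds as unit-width lines.
Polar moment about centroid: J = 2[d³/12 + d(b/2)²] = 2[8³/12 + 8×2.25²] = 166.3 in³.
Direct shear f_v = P/L_w = 46.7 / 16 = 2.919 kip/in (vertical).
Torsion M = P·e = 46.7 × 6.5 = 303.55 kip·in.
Critical point at (x, y) = (2.25, 4) from centroid. f_tx = M·y/J = 7.3 kip/in; f_ty = M·x/J = 4.106 kip/in.
Resultant f_max = √[f_tx² + (f_v + f_ty)²] = √[7.3² + (2.919 + 4.106)²] = 10.13 kip/in.
Capacity per unit length: r_n/Ω = (1/2.0) × 0.6 × 100 × (0.707 × 0.5) = 10.6 kip/in.
10.13 ≤ 10.6 → adequate.

f_max ≈ 10.1 kip/in; adequate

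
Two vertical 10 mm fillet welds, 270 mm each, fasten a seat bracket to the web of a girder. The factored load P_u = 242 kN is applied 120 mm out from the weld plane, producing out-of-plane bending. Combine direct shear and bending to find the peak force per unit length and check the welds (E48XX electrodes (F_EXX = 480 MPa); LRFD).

L_w = 2 × 270 = 540 mm; section modulus (unit throat) S = 2 × L²/6 = 24300 mm².
Direct shear f_v = P/L_w = 242×10³/540 = 448.1 N/mm.
Moment M = P × e = 242×10³ × 120 = 29040000 N·mm; bending f_b = M/S = 1195 N/mm.
f_max = √(f_v² + f_b²) = √(448.1² + 1195²) = 1276 N/mm.
φr_n = 0.75 × 0.6 × 480 × (0.707 × 10) = 1527 N/mm → adequate.

f_max ≈ 1280 N/mm; adequate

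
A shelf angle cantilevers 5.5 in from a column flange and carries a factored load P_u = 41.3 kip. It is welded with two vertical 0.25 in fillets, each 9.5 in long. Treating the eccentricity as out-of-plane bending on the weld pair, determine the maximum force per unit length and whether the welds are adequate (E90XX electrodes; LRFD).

f_max ≈ 7.86 kip/in; NOT adequate

E90XX → F_EXX = 90 ksi.
L_w = 2 × 9.5 = 19 in; section modulus (unit throat) S = 2 × L²/6 = 30.08 in².
Direct shear f_v = P/L_w = 41.3/19 = 2.174 kip/in.
Moment M = P × e = 41.3 × 5.5 = 227.15 kip·in; bending f_b = M/S = 7.551 kip/in.
f_max = √(f_v² + f_b²) = √(2.174² + 7.551²) = 7.857 kip/in.
φr_n = 0.75 × 0.6 × 90 × (0.707 × 0.25) = 7.158 kip/in → NOT adequate.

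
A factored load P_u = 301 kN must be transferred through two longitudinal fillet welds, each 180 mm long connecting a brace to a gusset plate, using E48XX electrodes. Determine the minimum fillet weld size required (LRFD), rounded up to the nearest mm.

E48XX → F_EXX = 480 MPa.
Total weld length L = 360 mm.
Required throat t_e = P_u / (φ × 0.6 F_EXX × L) = 301 / (0.75 × 0.6 × 480 × 360 × 10⁻³) = 3.871 mm.
Required leg w = t_e / 0.707 = 5.475 mm → use 6 mm.

w = 6 mm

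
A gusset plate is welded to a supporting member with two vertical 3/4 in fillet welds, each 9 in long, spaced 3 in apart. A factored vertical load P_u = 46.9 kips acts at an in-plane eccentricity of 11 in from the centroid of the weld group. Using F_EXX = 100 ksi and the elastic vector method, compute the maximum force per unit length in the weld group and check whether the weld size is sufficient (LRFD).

f_max ≈ 16.1 kip/in; adequate

Total weld length L_w = 18 in. Treat welds as unit-width lines.
Polar moment about centroid: J = 2[d³/12 + d(b/2)²] = 2[9³/12 + 9×1.5²] = 162 in³.
Direct shear f_v = P/L_w = 46.9 / 18 = 2.606 kip/in (vertical).
Torsion M = P·e = 46.9 × 11 = 515.9 kip·in.
Critical point at (x, y) = (1.5, 4.5) from centroid. f_tx = M·y/J = 14.33 kip/in; f_ty = M·x/J = 4.777 kip/in.
Resultant f_max = √[f_tx² + (f_v + f_ty)²] = √[14.33² + (2.606 + 4.777)²] = 16.12 kip/in.
Capacity per unit length: φr_n = 0.75 × 0.6 × 100 × (0.707 × 0.75) = 23.86 kip/in.
16.12 ≤ 23.86 → adequate.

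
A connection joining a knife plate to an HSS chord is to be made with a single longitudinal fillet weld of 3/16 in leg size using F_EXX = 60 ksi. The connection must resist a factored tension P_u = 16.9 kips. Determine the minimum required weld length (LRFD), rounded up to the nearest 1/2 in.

L = 5 in

Throat t_e = 0.707 × 0.1875 = 0.1326 in.
φr_n = 0.75 × 0.6 × 60 × 0.1326 = 3.579 kips/in.
L_req = P_u / φr_n = 16.9 / 3.579 = 4.722 in total.
Round up → use L = 5 in.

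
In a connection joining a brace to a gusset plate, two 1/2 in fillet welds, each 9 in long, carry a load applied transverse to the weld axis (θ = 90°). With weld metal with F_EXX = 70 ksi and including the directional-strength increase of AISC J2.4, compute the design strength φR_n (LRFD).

t_e = 0.707 × 0.5 = 0.3535 in; A_we = 0.3535 × 18 = 6.363 in².
Directional factor: 1.0 + 0.5 sin^1.5(90°) = 1.5.
F_nw = 0.6 × 70 × 1.5 = 63 ksi.
φR_n = 0.75 × 63 × 6.363 = 300.7 kip.

φR_n ≈ 301 kip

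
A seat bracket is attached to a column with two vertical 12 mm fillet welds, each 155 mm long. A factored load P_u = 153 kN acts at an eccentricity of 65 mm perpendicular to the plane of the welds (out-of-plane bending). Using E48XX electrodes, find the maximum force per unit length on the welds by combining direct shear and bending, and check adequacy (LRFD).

f_max ≈ 1340 N/mm; adequate

E48XX → F_EXX = 480 MPa.
L_w = 2 × 155 = 310 mm; section modulus (unit throat) S = 2 × L²/6 = 8008 mm².
Direct shear f_v = P/L_w = 153×10³/310 = 493.5 N/mm.
Moment M = P × e = 153×10³ × 65 = 9945000 N·mm; bending f_b = M/S = 1242 N/mm.
f_max = √(f_v² + f_b²) = √(493.5² + 1242²) = 1336 N/mm.
φr_n = 0.75 × 0.6 × 480 × (0.707 × 12) = 1833 N/mm → adequate.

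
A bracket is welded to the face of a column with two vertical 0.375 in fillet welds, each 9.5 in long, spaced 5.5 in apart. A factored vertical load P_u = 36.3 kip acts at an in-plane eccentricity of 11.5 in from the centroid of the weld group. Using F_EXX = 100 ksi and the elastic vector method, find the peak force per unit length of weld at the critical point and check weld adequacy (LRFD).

Total weld length L_w = 19 in. Treat welds as unit-width lines.
Polar moment about centroid: J = 2[d³/12 + d(b/2)²] = 2[9.5³/12 + 9.5×2.75²] = 286.6 in³.
Direct shear f_v = P/L_w = 36.3 / 19 = 1.911 kip/in (vertical).
Torsion M = P·e = 36.3 × 11.5 = 417.45 kip·in.
Critical point at (x, y) = (2.75, 4.75) from centroid. f_tx = M·y/J = 6.919 kip/in; f_ty = M·x/J = 4.006 kip/in.
Resultant f_max = √[f_tx² + (f_v + f_ty)²] = √[6.919² + (1.911 + 4.006)²] = 9.104 kip/in.
Capacity per unit length: φr_n = 0.75 × 0.6 × 100 × (0.707 × 0.375) = 11.93 kip/in.
9.104 ≤ 11.93 → adequate.

f_max ≈ 9.1 kip/in; adequate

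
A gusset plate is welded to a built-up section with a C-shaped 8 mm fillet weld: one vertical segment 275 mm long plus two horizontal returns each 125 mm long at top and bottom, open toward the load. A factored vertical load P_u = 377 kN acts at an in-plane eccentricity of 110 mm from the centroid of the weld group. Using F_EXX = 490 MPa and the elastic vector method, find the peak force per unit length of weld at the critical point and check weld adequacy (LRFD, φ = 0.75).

f_max ≈ 1480 N/mm; NOT adequate

Total weld length L_w = 525 mm. Treat welds as unit-width lines.
Centroid: x̄ = 2×125×62.5 / 525 = 29.76 mm from the vertical weld.
Polar moment about centroid: J = I_x + I_y = [275³/12 + 2×125×137.5²] + [275×29.76² + 2(125³/12 + 125×32.74²)] = 7297000 mm³.
Direct shear f_v = P/L_w = 377×10³ / 525 = 718.1 N/mm (vertical).
Torsion M = P·e = 377×10³ × 110 = 41470000 N·mm.
Critical point at (x, y) = (95.24, 137.5) from centroid. f_tx = M·y/J = 781.5 N/mm; f_ty = M·x/J = 541.3 N/mm.
Resultant f_max = √[f_tx² + (f_v + f_ty)²] = √[781.5² + (718.1 + 541.3)²] = 1482 N/mm.
Capacity per unit length: φr_n = 0.75 × 0.6 × 490 × (0.707 × 8) = 1247 N/mm.
1482 > 1247 → NOT adequate.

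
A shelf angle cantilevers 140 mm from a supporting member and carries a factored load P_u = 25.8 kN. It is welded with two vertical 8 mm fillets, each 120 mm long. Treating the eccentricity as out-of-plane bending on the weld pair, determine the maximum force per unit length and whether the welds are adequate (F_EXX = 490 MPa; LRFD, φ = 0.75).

L_w = 2 × 120 = 240 mm; section modulus (unit throat) S = 2 × L²/6 = 4800 mm².
Direct shear f_v = P/L_w = 25.8×10³/240 = 107.5 N/mm.
Moment M = P × e = 25.8×10³ × 140 = 3612000 N·mm; bending f_b = M/S = 752.5 N/mm.
f_max = √(f_v² + f_b²) = √(107.5² + 752.5²) = 760.1 N/mm.
φr_n = 0.75 × 0.6 × 490 × (0.707 × 8) = 1247 N/mm → adequate.

f_max ≈ 760 N/mm; adequate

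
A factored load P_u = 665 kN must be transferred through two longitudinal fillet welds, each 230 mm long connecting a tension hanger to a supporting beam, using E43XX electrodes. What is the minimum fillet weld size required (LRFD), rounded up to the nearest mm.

E43XX → F_EXX = 430 MPa.
Total weld length L = 460 mm.
Required throat t_e = P_u / (φ × 0.6 F_EXX × L) = 665 / (0.75 × 0.6 × 430 × 460 × 10⁻³) = 7.471 mm.
Required leg w = t_e / 0.707 = 10.57 mm → use 11 mm.

w = 11 mm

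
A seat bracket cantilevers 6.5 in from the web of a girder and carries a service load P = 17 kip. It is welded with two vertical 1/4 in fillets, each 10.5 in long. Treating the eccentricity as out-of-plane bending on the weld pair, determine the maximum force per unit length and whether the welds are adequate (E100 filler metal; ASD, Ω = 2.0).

E100XX → F_EXX = 100 ksi.
L_w = 2 × 10.5 = 21 in; section modulus (unit throat) S = 2 × L²/6 = 36.75 in².
Direct shear f_v = P/L_w = 17/21 = 0.8095 kip/in.
Moment M = P × e = 17 × 6.5 = 110.5 kip·in; bending f_b = M/S = 3.007 kip/in.
f_max = √(f_v² + f_b²) = √(0.8095² + 3.007²) = 3.114 kip/in.
r_n/Ω = (1/2.0) × 0.6 × 100 × (0.707 × 0.25) = 5.302 kip/in → adequate.

f_max ≈ 3.11 kip/in; adequate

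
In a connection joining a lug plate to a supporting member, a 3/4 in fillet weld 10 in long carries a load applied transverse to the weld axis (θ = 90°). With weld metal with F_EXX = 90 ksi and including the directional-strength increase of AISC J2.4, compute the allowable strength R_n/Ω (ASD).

R_n/Ω ≈ 215 kip

t_e = 0.707 × 0.75 = 0.5302 in; A_we = 0.5302 × 10 = 5.303 in².
Directional factor: 1.0 + 0.5 sin^1.5(90°) = 1.5.
F_nw = 0.6 × 90 × 1.5 = 81 ksi.
R_n/Ω = (81 × 5.303) / 2.0 = 214.8 kip.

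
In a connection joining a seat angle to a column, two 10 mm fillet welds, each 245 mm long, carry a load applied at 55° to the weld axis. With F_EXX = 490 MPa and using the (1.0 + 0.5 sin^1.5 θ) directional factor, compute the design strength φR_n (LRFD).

φR_n ≈ 1050 kN

t_e = 0.707 × 10 = 7.07 mm; A_we = 7.07 × 490 = 3464 mm².
Directional factor: 1.0 + 0.5 sin^1.5(55°) = 1.371.
F_nw = 0.6 × 490 × 1.371 = 403 MPa.
φR_n = 0.75 × 403 × 3464 × 10⁻³ = 1047 kN.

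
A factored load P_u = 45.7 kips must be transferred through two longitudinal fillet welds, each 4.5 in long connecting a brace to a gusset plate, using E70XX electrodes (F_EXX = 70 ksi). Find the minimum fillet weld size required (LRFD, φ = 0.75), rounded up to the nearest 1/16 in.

w = 1/4 in

Total weld length L = 9 in.
Required throat t_e = P_u / (φ × 0.6 F_EXX × L) = 45.7 / (0.75 × 0.6 × 70 × 9) = 0.1612 in.
Required leg w = t_e / 0.707 = 0.228 in → use 1/4 in.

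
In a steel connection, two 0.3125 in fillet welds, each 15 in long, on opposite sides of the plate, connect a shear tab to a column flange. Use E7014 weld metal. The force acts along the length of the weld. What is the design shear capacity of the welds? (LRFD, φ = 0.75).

φR_n ≈ 209 kips

E70XX → F_EXX = 70 ksi.
Effective throat t_e = 0.707 × 0.3125 = 0.2209 in.
Total length L = 30 in; A_we = 0.2209 × 30 = 6.628 in².
F_nw = 0.6 F_EXX = 0.6 × 70 = 42 ksi.
φR_n = 0.75 × 42 × 6.628 = 208.8 kips.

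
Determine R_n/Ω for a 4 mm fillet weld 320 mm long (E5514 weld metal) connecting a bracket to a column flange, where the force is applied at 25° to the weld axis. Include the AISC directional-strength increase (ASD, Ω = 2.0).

R_n/Ω ≈ 170 kN

E55XX → F_EXX = 550 MPa.
t_e = 0.707 × 4 = 2.828 mm; A_we = 2.828 × 320 = 905 mm².
Directional factor: 1.0 + 0.5 sin^1.5(25°) = 1.137.
F_nw = 0.6 × 550 × 1.137 = 375.3 MPa.
R_n/Ω = (375.3 × 905) / 2.0 × 10⁻³ = 169.8 kN.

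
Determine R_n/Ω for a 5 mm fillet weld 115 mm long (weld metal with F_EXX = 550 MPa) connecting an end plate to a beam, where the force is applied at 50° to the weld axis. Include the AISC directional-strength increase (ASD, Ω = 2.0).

R_n/Ω ≈ 89.6 kN

t_e = 0.707 × 5 = 3.535 mm; A_we = 3.535 × 115 = 406.5 mm².
Directional factor: 1.0 + 0.5 sin^1.5(50°) = 1.335.
F_nw = 0.6 × 550 × 1.335 = 440.6 MPa.
R_n/Ω = (440.6 × 406.5) / 2.0 × 10⁻³ = 89.56 kN.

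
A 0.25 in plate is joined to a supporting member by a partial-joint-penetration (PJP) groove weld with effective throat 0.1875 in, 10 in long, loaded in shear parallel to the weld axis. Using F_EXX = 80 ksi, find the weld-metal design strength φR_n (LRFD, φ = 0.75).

φR_n ≈ 67.5 kip

Effective throat (given) t_e = 0.1875 in.
A_we = 0.1875 × 10 = 1.875 in².
F_nw = 0.6 F_EXX = 48 ksi.
φR_n = 0.75 × 48 × 1.875 = 67.5 kip.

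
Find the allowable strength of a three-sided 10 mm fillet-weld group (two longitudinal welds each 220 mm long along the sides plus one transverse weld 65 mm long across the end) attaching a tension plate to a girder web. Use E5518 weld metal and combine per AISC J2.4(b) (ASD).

R_n/Ω ≈ 589 kN

E55XX → F_EXX = 550 MPa.
t_e = 0.707 × 10 = 7.07 mm.
R_nwl = 0.6 × 550 × 7.07 × 440 × 10⁻³ = 1027 kN (longitudinal, 2 welds).
R_nwt = 0.6 × 550 × 7.07 × 65 × 10⁻³ = 151.7 kN (transverse, base value).
(i) R_nwl + R_nwt = 1178 kN; (ii) 0.85 R_nwl + 1.5 R_nwt = 1100 kN.
R_n = max = 1178 kN [governs: (i)]; R_n/Ω = 589.1 kN.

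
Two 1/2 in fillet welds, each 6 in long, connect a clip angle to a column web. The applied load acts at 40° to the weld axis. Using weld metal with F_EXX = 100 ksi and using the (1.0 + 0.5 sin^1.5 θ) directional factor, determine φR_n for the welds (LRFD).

φR_n ≈ 240 kips

t_e = 0.707 × 0.5 = 0.3535 in; A_we = 0.3535 × 12 = 4.242 in².
Directional factor: 1.0 + 0.5 sin^1.5(40°) = 1.258.
F_nw = 0.6 × 100 × 1.258 = 75.46 ksi.
φR_n = 0.75 × 75.46 × 4.242 = 240.1 kips.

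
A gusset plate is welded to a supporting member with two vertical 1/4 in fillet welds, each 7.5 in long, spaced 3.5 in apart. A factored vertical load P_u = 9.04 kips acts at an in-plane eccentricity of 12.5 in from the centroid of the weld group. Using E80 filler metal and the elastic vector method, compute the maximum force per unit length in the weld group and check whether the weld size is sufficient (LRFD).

f_max ≈ 4.31 kip/in; adequate

E80XX → F_EXX = 80 ksi.
Total weld length L_w = 15 in. Treat welds as unit-width lines.
Polar moment about centroid: J = 2[d³/12 + d(b/2)²] = 2[7.5³/12 + 7.5×1.75²] = 116.2 in³.
Direct shear f_v = P/L_w = 9.04 / 15 = 0.6027 kip/in (vertical).
Torsion M = P·e = 9.04 × 12.5 = 113 kip·in.
Critical point at (x, y) = (1.75, 3.75) from centroid. f_tx = M·y/J = 3.645 kip/in; f_ty = M·x/J = 1.701 kip/in.
Resultant f_max = √[f_tx² + (f_v + f_ty)²] = √[3.645² + (0.6027 + 1.701)²] = 4.312 kip/in.
Capacity per unit length: φr_n = 0.75 × 0.6 × 80 × (0.707 × 0.25) = 6.363 kip/in.
4.312 ≤ 6.363 → adequate.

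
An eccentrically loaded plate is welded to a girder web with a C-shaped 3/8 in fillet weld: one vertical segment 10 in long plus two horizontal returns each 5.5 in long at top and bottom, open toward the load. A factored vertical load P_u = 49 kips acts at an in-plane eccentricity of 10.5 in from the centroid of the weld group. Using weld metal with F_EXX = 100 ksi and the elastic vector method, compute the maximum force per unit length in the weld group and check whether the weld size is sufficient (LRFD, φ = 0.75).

Total weld length L_w = 21 in. Treat welds as unit-width lines.
Centroid: x̄ = 2×5.5×2.75 / 21 = 1.44 in from the vertical weld.
Polar moment about centroid: J = I_x + I_y = [10³/12 + 2×5.5×5²] + [10×1.44² + 2(5.5³/12 + 5.5×1.31²)] = 425.7 in³.
Direct shear f_v = P/L_w = 49 / 21 = 2.333 kip/in (vertical).
Torsion M = P·e = 49 × 10.5 = 514.5 kip·in.
Critical point at (x, y) = (4.06, 5) from centroid. f_tx = M·y/J = 6.043 kip/in; f_ty = M·x/J = 4.907 kip/in.
Resultant f_max = √[f_tx² + (f_v + f_ty)²] = √[6.043² + (2.333 + 4.907)²] = 9.431 kip/in.
Capacity per unit length: φr_n = 0.75 × 0.6 × 100 × (0.707 × 0.375) = 11.93 kip/in.
9.431 ≤ 11.93 → adequate.

f_max ≈ 9.43 kip/in; adequate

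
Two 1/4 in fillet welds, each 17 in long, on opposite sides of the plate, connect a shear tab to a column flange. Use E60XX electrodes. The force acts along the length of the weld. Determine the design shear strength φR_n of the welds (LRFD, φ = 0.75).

φR_n ≈ 162 kips

E60XX → F_EXX = 60 ksi.
Effective throat t_e = 0.707 × 0.25 = 0.1767 in.
Total length L = 34 in; A_we = 0.1767 × 34 = 6.01 in².
F_nw = 0.6 F_EXX = 0.6 × 60 = 36 ksi.
φR_n = 0.75 × 36 × 6.01 = 162.3 kips.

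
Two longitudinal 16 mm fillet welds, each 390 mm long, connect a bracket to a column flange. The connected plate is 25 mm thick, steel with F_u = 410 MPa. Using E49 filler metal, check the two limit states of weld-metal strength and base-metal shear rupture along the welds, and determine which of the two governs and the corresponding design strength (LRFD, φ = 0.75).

φR_n ≈ 1950 kN (weld metal governs)

E49XX → F_EXX = 490 MPa.
t_e = 0.707 × 16 = 11.31 mm; L = 780 mm.
Weld metal: φR_n = 0.75 × 0.6 × 490 × 11.31 × 780 × 10⁻³ = 1946 kN.
Base metal (shear rupture): φR_n = 0.75 × 0.6 × 410 × 25 × 780 × 10⁻³ = 3598 kN.
Governing: weld metal.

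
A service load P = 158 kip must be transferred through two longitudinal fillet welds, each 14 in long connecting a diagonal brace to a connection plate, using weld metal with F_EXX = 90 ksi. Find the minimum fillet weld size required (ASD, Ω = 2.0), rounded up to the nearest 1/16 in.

Total weld length L = 28 in.
Required throat t_e = P × Ω / (0.6 F_EXX × L) = 158 × 2.0 / (0.6 × 90 × 28) = 0.209 in.
Required leg w = t_e / 0.707 = 0.2956 in → use 5/16 in.

w = 5/16 in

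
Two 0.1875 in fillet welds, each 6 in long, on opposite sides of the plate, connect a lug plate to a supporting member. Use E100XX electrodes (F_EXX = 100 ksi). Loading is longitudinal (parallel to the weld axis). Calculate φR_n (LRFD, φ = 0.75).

Effective throat t_e = 0.707 × 0.1875 = 0.1326 in.
Total length L = 12 in; A_we = 0.1326 × 12 = 1.591 in².
F_nw = 0.6 F_EXX = 0.6 × 100 = 60 ksi.
φR_n = 0.75 × 60 × 1.591 = 71.58 kips.

φR_n ≈ 71.6 kips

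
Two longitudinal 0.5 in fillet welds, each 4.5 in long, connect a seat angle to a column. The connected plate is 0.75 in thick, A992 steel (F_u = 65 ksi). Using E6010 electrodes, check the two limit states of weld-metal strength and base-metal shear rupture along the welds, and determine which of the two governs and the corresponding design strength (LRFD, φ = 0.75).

φR_n ≈ 85.9 kips (weld metal governs)

E60XX → F_EXX = 60 ksi.
t_e = 0.707 × 0.5 = 0.3535 in; L = 9 in.
Weld metal: φR_n = 0.75 × 0.6 × 60 × 0.3535 × 9 = 85.9 kips.
Base metal (shear rupture): φR_n = 0.75 × 0.6 × 65 × 0.75 × 9 = 197.4 kips.
Governing: weld metal.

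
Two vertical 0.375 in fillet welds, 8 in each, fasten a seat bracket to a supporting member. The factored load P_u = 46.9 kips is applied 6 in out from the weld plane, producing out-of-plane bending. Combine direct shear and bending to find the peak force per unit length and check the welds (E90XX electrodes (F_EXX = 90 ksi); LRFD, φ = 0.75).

f_max ≈ 13.5 kip/in; NOT adequate

L_w = 2 × 8 = 16 in; section modulus (unit throat) S = 2 × L²/6 = 21.33 in².
Direct shear f_v = P/L_w = 46.9/16 = 2.931 kip/in.
Moment M = P × e = 46.9 × 6 = 281.4 kip·in; bending f_b = M/S = 13.19 kip/in.
f_max = √(f_v² + f_b²) = √(2.931² + 13.19²) = 13.51 kip/in.
φr_n = 0.75 × 0.6 × 90 × (0.707 × 0.375) = 10.74 kip/in → NOT adequate.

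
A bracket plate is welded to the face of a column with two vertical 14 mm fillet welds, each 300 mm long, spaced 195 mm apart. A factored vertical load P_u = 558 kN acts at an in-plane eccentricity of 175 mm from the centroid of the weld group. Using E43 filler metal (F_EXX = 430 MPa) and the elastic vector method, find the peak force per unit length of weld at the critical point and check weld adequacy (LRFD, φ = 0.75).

Total weld length L_w = 600 mm. Treat welds as unit-width lines.
Polar moment about centroid: J = 2[d³/12 + d(b/2)²] = 2[300³/12 + 300×97.5²] = 10200000 mm³.
Direct shear f_v = P/L_w = 558×10³ / 600 = 930 N/mm (vertical).
Torsion M = P·e = 558×10³ × 175 = 97650000 N·mm.
Critical point at (x, y) = (97.5, 150) from centroid. f_tx = M·y/J = 1436 N/mm; f_ty = M·x/J = 933.1 N/mm.
Resultant f_max = √[f_tx² + (f_v + f_ty)²] = √[1436² + (930 + 933.1)²] = 2352 N/mm.
Capacity per unit length: φr_n = 0.75 × 0.6 × 430 × (0.707 × 14) = 1915 N/mm.
2352 > 1915 → NOT adequate.

f_max ≈ 2350 N/mm; NOT adequate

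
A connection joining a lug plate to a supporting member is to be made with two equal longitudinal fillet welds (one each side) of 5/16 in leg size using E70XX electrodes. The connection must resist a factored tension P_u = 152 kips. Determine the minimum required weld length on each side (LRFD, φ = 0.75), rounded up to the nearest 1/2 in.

E70XX → F_EXX = 70 ksi.
Throat t_e = 0.707 × 0.3125 = 0.2209 in.
φr_n = 0.75 × 0.6 × 70 × 0.2209 = 6.96 kips/in.
L_req = P_u / φr_n = 152 / 6.96 = 21.84 in total.
Per side: 21.84 / 2 = 10.92 in.
Round up → use L = 11 in on each side.

L = 11 in on each side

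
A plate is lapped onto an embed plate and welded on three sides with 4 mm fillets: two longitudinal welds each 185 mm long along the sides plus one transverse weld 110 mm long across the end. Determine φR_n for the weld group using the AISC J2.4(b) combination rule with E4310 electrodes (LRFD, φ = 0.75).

E43XX → F_EXX = 430 MPa.
t_e = 0.707 × 4 = 2.828 mm.
R_nwl = 0.6 × 430 × 2.828 × 370 × 10⁻³ = 270 kN (longitudinal, 2 welds).
R_nwt = 0.6 × 430 × 2.828 × 110 × 10⁻³ = 80.26 kN (transverse, base value).
(i) R_nwl + R_nwt = 350.2 kN; (ii) 0.85 R_nwl + 1.5 R_nwt = 349.9 kN.
R_n = max = 350.2 kN [governs: (i)]; φR_n = 262.7 kN.

φR_n ≈ 263 kN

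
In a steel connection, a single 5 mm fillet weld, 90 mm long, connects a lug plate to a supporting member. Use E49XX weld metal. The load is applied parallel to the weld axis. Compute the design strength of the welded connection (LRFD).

φR_n ≈ 70.2 kN

E49XX → F_EXX = 490 MPa.
Effective throat t_e = 0.707 × 5 = 3.535 mm.
Total length L = 90 mm; A_we = 3.535 × 90 = 318.1 mm².
F_nw = 0.6 F_EXX = 0.6 × 490 = 294 MPa.
φR_n = 0.75 × 294 × 318.1 × 10⁻³ = 70.15 kN.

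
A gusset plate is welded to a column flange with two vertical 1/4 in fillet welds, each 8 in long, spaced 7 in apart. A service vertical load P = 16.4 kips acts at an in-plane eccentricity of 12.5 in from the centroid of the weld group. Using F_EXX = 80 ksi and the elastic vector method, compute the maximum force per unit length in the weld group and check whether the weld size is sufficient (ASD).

Total weld length L_w = 16 in. Treat welds as unit-width lines.
Polar moment about centroid: J = 2[d³/12 + d(b/2)²] = 2[8³/12 + 8×3.5²] = 281.3 in³.
Direct shear f_v = P/L_w = 16.4 / 16 = 1.025 kip/in (vertical).
Torsion M = P·e = 16.4 × 12.5 = 205 kip·in.
Critical point at (x, y) = (3.5, 4) from centroid. f_tx = M·y/J = 2.915 kip/in; f_ty = M·x/J = 2.55 kip/in.
Resultant f_max = √[f_tx² + (f_v + f_ty)²] = √[2.915² + (1.025 + 2.55)²] = 4.613 kip/in.
Capacity per unit length: r_n/Ω = (1/2.0) × 0.6 × 80 × (0.707 × 0.25) = 4.242 kip/in.
4.613 > 4.242 → NOT adequate.

f_max ≈ 4.61 kip/in; NOT adequate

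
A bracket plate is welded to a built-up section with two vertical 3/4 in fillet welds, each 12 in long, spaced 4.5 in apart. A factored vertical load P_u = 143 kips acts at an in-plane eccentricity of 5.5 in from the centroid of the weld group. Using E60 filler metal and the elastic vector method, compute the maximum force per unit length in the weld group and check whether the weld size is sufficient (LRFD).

f_max ≈ 15.4 kip/in; NOT adequate

E60XX → F_EXX = 60 ksi.
Total weld length L_w = 24 in. Treat welds as unit-width lines.
Polar moment about centroid: J = 2[d³/12 + d(b/2)²] = 2[12³/12 + 12×2.25²] = 409.5 in³.
Direct shear f_v = P/L_w = 143 / 24 = 5.958 kip/in (vertical).
Torsion M = P·e = 143 × 5.5 = 786.5 kip·in.
Critical point at (x, y) = (2.25, 6) from centroid. f_tx = M·y/J = 11.52 kip/in; f_ty = M·x/J = 4.321 kip/in.
Resultant f_max = √[f_tx² + (f_v + f_ty)²] = √[11.52² + (5.958 + 4.321)²] = 15.44 kip/in.
Capacity per unit length: φr_n = 0.75 × 0.6 × 60 × (0.707 × 0.75) = 14.32 kip/in.
15.44 > 14.32 → NOT adequate.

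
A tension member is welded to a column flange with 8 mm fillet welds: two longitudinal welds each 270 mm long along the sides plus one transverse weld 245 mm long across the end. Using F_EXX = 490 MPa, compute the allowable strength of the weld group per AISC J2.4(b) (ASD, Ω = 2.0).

R_n/Ω ≈ 687 kN

t_e = 0.707 × 8 = 5.656 mm.
R_nwl = 0.6 × 490 × 5.656 × 540 × 10⁻³ = 897.9 kN (longitudinal, 2 welds).
R_nwt = 0.6 × 490 × 5.656 × 245 × 10⁻³ = 407.4 kN (transverse, base value).
(i) R_nwl + R_nwt = 1305 kN; (ii) 0.85 R_nwl + 1.5 R_nwt = 1374 kN.
R_n = max = 1374 kN [governs: (ii)]; R_n/Ω = 687.2 kN.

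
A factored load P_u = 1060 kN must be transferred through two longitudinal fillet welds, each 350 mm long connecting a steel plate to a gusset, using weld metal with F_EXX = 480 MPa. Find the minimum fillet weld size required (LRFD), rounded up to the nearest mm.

w = 10 mm

Total weld length L = 700 mm.
Required throat t_e = P_u / (φ × 0.6 F_EXX × L) = 1060 / (0.75 × 0.6 × 480 × 700 × 10⁻³) = 7.011 mm.
Required leg w = t_e / 0.707 = 9.916 mm → use 10 mm.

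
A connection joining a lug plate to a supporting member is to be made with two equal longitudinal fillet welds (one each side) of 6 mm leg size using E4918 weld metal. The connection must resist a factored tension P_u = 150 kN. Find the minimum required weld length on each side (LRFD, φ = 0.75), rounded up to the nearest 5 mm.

E49XX → F_EXX = 490 MPa.
Throat t_e = 0.707 × 6 = 4.242 mm.
φr_n = 0.75 × 0.6 × 490 × 4.242 × 10⁻³ = 0.9354 kN/mm.
L_req = P_u / φr_n = 150 / 0.9354 = 160.4 mm total.
Per side: 160.4 / 2 = 80.18 mm.
Round up → use L = 85 mm on each side.

L = 85 mm on each side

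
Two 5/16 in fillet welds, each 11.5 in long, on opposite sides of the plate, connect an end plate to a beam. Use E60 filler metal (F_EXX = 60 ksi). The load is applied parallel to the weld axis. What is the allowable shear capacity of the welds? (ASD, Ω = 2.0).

R_n/Ω ≈ 91.5 kips

Effective throat t_e = 0.707 × 0.3125 = 0.2209 in.
Total length L = 23 in; A_we = 0.2209 × 23 = 5.082 in².
F_nw = 0.6 F_EXX = 0.6 × 60 = 36 ksi.
R_n = 36 × 5.082 = 182.9 kips; R_n/Ω = 182.9/2.0 = 91.47 kips.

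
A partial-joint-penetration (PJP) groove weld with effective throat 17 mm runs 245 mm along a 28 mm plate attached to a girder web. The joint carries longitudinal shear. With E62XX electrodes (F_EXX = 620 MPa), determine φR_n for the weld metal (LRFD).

φR_n ≈ 1160 kN

Effective throat (given) t_e = 17 mm.
A_we = 17 × 245 = 4165 mm².
F_nw = 0.6 F_EXX = 372 MPa.
φR_n = 0.75 × 372 × 4165 × 10⁻³ = 1162 kN.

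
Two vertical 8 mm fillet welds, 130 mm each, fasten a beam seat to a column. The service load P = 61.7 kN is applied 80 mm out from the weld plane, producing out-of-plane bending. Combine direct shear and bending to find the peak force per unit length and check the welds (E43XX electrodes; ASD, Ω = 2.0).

E43XX → F_EXX = 430 MPa.
L_w = 2 × 130 = 260 mm; section modulus (unit throat) S = 2 × L²/6 = 5633 mm².
Direct shear f_v = P/L_w = 61.7×10³/260 = 237.3 N/mm.
Moment M = P × e = 61.7×10³ × 80 = 4936000 N·mm; bending f_b = M/S = 876.2 N/mm.
f_max = √(f_v² + f_b²) = √(237.3² + 876.2²) = 907.8 N/mm.
r_n/Ω = (1/2.0) × 0.6 × 430 × (0.707 × 8) = 729.6 N/mm → NOT adequate.

f_max ≈ 908 N/mm; NOT adequate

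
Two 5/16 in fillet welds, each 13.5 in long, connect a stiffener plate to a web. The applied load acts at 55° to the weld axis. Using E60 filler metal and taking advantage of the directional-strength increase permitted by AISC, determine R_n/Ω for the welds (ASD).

E60XX → F_EXX = 60 ksi.
t_e = 0.707 × 0.3125 = 0.2209 in; A_we = 0.2209 × 27 = 5.965 in².
Directional factor: 1.0 + 0.5 sin^1.5(55°) = 1.371.
F_nw = 0.6 × 60 × 1.371 = 49.35 ksi.
R_n/Ω = (49.35 × 5.965) / 2.0 = 147.2 kip.

R_n/Ω ≈ 147 kip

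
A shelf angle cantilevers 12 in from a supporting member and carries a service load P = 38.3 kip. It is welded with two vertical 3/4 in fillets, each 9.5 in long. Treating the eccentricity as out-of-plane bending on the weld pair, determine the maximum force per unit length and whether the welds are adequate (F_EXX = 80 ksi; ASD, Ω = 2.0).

f_max ≈ 15.4 kip/in; NOT adequate

L_w = 2 × 9.5 = 19 in; section modulus (unit throat) S = 2 × L²/6 = 30.08 in².
Direct shear f_v = P/L_w = 38.3/19 = 2.016 kip/in.
Moment M = P × e = 38.3 × 12 = 459.6 kip·in; bending f_b = M/S = 15.28 kip/in.
f_max = √(f_v² + f_b²) = √(2.016² + 15.28²) = 15.41 kip/in.
r_n/Ω = (1/2.0) × 0.6 × 80 × (0.707 × 0.75) = 12.73 kip/in → NOT adequate.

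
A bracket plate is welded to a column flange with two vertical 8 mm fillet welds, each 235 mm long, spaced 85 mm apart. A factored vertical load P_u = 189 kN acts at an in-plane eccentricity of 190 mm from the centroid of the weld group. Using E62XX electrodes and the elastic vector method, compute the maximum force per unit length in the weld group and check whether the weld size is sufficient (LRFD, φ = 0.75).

E62XX → F_EXX = 620 MPa.
Total weld length L_w = 470 mm. Treat welds as unit-width lines.
Polar moment about centroid: J = 2[d³/12 + d(b/2)²] = 2[235³/12 + 235×42.5²] = 3012000 mm³.
Direct shear f_v = P/L_w = 189×10³ / 470 = 402.1 N/mm (vertical).
Torsion M = P·e = 189×10³ × 190 = 35910000 N·mm.
Critical point at (x, y) = (42.5, 117.5) from centroid. f_tx = M·y/J = 1401 N/mm; f_ty = M·x/J = 506.7 N/mm.
Resultant f_max = √[f_tx² + (f_v + f_ty)²] = √[1401² + (402.1 + 506.7)²] = 1670 N/mm.
Capacity per unit length: φr_n = 0.75 × 0.6 × 620 × (0.707 × 8) = 1578 N/mm.
1670 > 1578 → NOT adequate.

f_max ≈ 1670 N/mm; NOT adequate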